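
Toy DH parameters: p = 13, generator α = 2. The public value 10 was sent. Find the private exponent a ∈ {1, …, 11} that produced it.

Try successive powers of 2 modulo 13:
2^1 ≡ 2
2^2 ≡ 4
2^3 ≡ 8
2^4 ≡ 3
2^5 ≡ 6
2^6 ≡ 12
2^7 ≡ 11
2^8 ≡ 9
2^9 ≡ 5
2^10 ≡ 10
Found: a = 10.

10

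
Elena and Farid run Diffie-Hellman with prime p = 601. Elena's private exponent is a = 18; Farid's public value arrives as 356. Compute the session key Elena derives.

Shared key K = 356^18 mod 601.
356^1 ≡ 356 (mod 601)
356^2 = (356^1)^2 ≡ 356^2 = 126736 ≡ 526 (mod 601)
356^4 = (356^2)^2 ≡ 526^2 = 276676 ≡ 216 (mod 601)
356^8 = (356^4)^2 ≡ 216^2 = 46656 ≡ 379 (mod 601)
356^16 = (356^8)^2 ≡ 379^2 = 143641 ≡ 2 (mod 601)
356^18 = 356^16 · 356^2 ≡ 2 · 526 ≡ 451 (mod 601).

451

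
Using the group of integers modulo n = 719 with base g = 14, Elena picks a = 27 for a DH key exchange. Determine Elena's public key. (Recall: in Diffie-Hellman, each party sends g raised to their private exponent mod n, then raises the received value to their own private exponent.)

583

Public value = 14^27 mod 719.
14^1 ≡ 14 (mod 719)
14^2 = (14^1)^2 ≡ 14^2 = 196 ≡ 196 (mod 719)
14^4 = (14^2)^2 ≡ 196^2 = 38416 ≡ 309 (mod 719)
14^8 = (14^4)^2 ≡ 309^2 = 95481 ≡ 573 (mod 719)
14^16 = (14^8)^2 ≡ 573^2 = 328329 ≡ 465 (mod 719)
14^27 = 14^16 · 14^8 · 14^2 · 14^1 ≡ 465 · 573 · 196 · 14 ≡ 583 (mod 719).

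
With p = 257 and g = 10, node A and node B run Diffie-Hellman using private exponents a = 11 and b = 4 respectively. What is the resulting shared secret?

95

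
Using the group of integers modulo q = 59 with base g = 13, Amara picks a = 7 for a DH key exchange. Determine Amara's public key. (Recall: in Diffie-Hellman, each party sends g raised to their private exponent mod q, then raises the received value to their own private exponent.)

11

Public value = 13^7 mod 59.
13^1 ≡ 13 (mod 59)
13^2 = (13^1)^2 ≡ 13^2 = 169 ≡ 51 (mod 59)
13^4 = (13^2)^2 ≡ 51^2 = 2601 ≡ 5 (mod 59)
13^7 = 13^4 · 13^2 · 13^1 ≡ 5 · 51 · 13 ≡ 11 (mod 59).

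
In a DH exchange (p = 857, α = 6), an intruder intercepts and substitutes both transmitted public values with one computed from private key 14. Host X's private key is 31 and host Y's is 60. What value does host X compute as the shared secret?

479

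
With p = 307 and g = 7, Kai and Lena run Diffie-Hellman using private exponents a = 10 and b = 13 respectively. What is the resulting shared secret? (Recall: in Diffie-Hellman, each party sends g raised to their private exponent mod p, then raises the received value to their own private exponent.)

Lena sends B = g^b mod p = 7^13 mod 307.
7^1 ≡ 7 (mod 307)
7^2 = (7^1)^2 ≡ 7^2 = 49 ≡ 49 (mod 307)
7^4 = (7^2)^2 ≡ 49^2 = 2401 ≡ 252 (mod 307)
7^8 = (7^4)^2 ≡ 252^2 = 63504 ≡ 262 (mod 307)
7^13 = 7^8 · 7^4 · 7^1 ≡ 262 · 252 · 7 ≡ 133 (mod 307).
So B = 133. Kai then computes K = B^a mod p = 133^10 mod 307.
133^1 ≡ 133 (mod 307)
133^2 = (133^1)^2 ≡ 133^2 = 17689 ≡ 190 (mod 307)
133^4 = (133^2)^2 ≡ 190^2 = 36100 ≡ 181 (mod 307)
133^8 = (133^4)^2 ≡ 181^2 = 32761 ≡ 219 (mod 307)
133^10 = 133^8 · 133^2 ≡ 219 · 190 ≡ 165 (mod 307).

165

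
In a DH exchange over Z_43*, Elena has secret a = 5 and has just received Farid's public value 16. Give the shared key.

Shared key K = 16^5 mod 43.
16^1 ≡ 16 (mod 43)
16^2 = (16^1)^2 ≡ 16^2 = 256 ≡ 41 (mod 43)
16^4 = (16^2)^2 ≡ 41^2 = 1681 ≡ 4 (mod 43)
16^5 = 16^4 · 16^1 ≡ 4 · 16 ≡ 21 (mod 43).

21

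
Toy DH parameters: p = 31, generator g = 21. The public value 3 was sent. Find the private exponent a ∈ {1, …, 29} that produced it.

29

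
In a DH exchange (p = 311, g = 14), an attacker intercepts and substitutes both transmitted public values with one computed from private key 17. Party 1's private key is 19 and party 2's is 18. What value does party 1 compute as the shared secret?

Party 1 receives an attacker's public value M = 14^17 mod 311 instead of the honest one.
14^1 ≡ 14 (mod 311)
14^2 = (14^1)^2 ≡ 14^2 = 196 ≡ 196 (mod 311)
14^4 = (14^2)^2 ≡ 196^2 = 38416 ≡ 163 (mod 311)
14^8 = (14^4)^2 ≡ 163^2 = 26569 ≡ 134 (mod 311)
14^16 = (14^8)^2 ≡ 134^2 = 17956 ≡ 229 (mod 311)
14^17 = 14^16 · 14^1 ≡ 229 · 14 ≡ 96 (mod 311).
So M = 96. Party 1 computes K = M^19 mod 311.
96^1 ≡ 96 (mod 311)
96^2 = (96^1)^2 ≡ 96^2 = 9216 ≡ 197 (mod 311)
96^4 = (96^2)^2 ≡ 197^2 = 38809 ≡ 245 (mod 311)
96^8 = (96^4)^2 ≡ 245^2 = 60025 ≡ 2 (mod 311)
96^16 = (96^8)^2 ≡ 2^2 = 4 ≡ 4 (mod 311)
96^19 = 96^16 · 96^2 · 96^1 ≡ 4 · 197 · 96 ≡ 75 (mod 311).

75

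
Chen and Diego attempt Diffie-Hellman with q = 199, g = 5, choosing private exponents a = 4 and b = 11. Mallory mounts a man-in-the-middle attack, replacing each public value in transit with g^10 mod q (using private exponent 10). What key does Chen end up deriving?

117

Chen receives Mallory's public value M = 5^10 mod 199 instead of the honest one.
5^1 ≡ 5 (mod 199)
5^2 = (5^1)^2 ≡ 5^2 = 25 ≡ 25 (mod 199)
5^4 = (5^2)^2 ≡ 25^2 = 625 ≡ 28 (mod 199)
5^8 = (5^4)^2 ≡ 28^2 = 784 ≡ 187 (mod 199)
5^10 = 5^8 · 5^2 ≡ 187 · 25 ≡ 98 (mod 199).
So M = 98. Chen computes K = M^4 mod 199.
98^1 ≡ 98 (mod 199)
98^2 = (98^1)^2 ≡ 98^2 = 9604 ≡ 52 (mod 199)
98^4 = (98^2)^2 ≡ 52^2 = 2704 ≡ 117 (mod 199)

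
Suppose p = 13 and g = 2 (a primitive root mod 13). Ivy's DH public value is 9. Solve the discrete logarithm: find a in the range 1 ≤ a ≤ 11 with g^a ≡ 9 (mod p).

8

Try successive powers of 2 modulo 13:
2^1 ≡ 2
2^2 ≡ 4
2^3 ≡ 8
2^4 ≡ 3
2^5 ≡ 6
2^6 ≡ 12
2^7 ≡ 11
2^8 ≡ 9
Found: a = 8.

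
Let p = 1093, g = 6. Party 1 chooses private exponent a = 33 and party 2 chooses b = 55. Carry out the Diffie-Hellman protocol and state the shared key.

Party 1 sends A = g^a mod p = 6^33 mod 1093.
6^1 ≡ 6 (mod 1093)
6^2 = (6^1)^2 ≡ 6^2 = 36 ≡ 36 (mod 1093)
6^4 = (6^2)^2 ≡ 36^2 = 1296 ≡ 203 (mod 1093)
6^8 = (6^4)^2 ≡ 203^2 = 41209 ≡ 768 (mod 1093)
6^16 = (6^8)^2 ≡ 768^2 = 589824 ≡ 697 (mod 1093)
6^32 = (6^16)^2 ≡ 697^2 = 485809 ≡ 517 (mod 1093)
6^33 = 6^32 · 6^1 ≡ 517 · 6 ≡ 916 (mod 1093).
So A = 916. Party 2 then computes K = A^b mod p = 916^55 mod 1093.
916^1 ≡ 916 (mod 1093)
916^2 = (916^1)^2 ≡ 916^2 = 839056 ≡ 725 (mod 1093)
916^4 = (916^2)^2 ≡ 725^2 = 525625 ≡ 985 (mod 1093)
916^8 = (916^4)^2 ≡ 985^2 = 970225 ≡ 734 (mod 1093)
916^16 = (916^8)^2 ≡ 734^2 = 538756 ≡ 1000 (mod 1093)
916^32 = (916^16)^2 ≡ 1000^2 = 1000000 ≡ 998 (mod 1093)
916^55 = 916^32 · 916^16 · 916^4 · 916^2 · 916^1 ≡ 998 · 1000 · 985 · 725 · 916 ≡ 376 (mod 1093).

376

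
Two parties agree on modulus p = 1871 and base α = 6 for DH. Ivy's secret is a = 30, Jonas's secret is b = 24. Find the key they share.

288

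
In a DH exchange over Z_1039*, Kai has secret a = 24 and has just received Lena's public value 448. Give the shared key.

267

Shared key K = 448^24 mod 1039.
448^1 ≡ 448 (mod 1039)
448^2 = (448^1)^2 ≡ 448^2 = 200704 ≡ 177 (mod 1039)
448^4 = (448^2)^2 ≡ 177^2 = 31329 ≡ 159 (mod 1039)
448^8 = (448^4)^2 ≡ 159^2 = 25281 ≡ 345 (mod 1039)
448^16 = (448^8)^2 ≡ 345^2 = 119025 ≡ 579 (mod 1039)
448^24 = 448^16 · 448^8 ≡ 579 · 345 ≡ 267 (mod 1039).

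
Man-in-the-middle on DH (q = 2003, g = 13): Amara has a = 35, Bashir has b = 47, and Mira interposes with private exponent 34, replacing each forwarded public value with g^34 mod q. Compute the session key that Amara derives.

1911

Amara receives Mira's public value M = 13^34 mod 2003 instead of the honest one.
13^1 ≡ 13 (mod 2003)
13^2 = (13^1)^2 ≡ 13^2 = 169 ≡ 169 (mod 2003)
13^4 = (13^2)^2 ≡ 169^2 = 28561 ≡ 519 (mod 2003)
13^8 = (13^4)^2 ≡ 519^2 = 269361 ≡ 959 (mod 2003)
13^16 = (13^8)^2 ≡ 959^2 = 919681 ≡ 304 (mod 2003)
13^32 = (13^16)^2 ≡ 304^2 = 92416 ≡ 278 (mod 2003)
13^34 = 13^32 · 13^2 ≡ 278 · 169 ≡ 913 (mod 2003).
So M = 913. Amara computes K = M^35 mod 2003.
913^1 ≡ 913 (mod 2003)
913^2 = (913^1)^2 ≡ 913^2 = 833569 ≡ 321 (mod 2003)
913^4 = (913^2)^2 ≡ 321^2 = 103041 ≡ 888 (mod 2003)
913^8 = (913^4)^2 ≡ 888^2 = 788544 ≡ 1365 (mod 2003)
913^16 = (913^8)^2 ≡ 1365^2 = 1863225 ≡ 435 (mod 2003)
913^32 = (913^16)^2 ≡ 435^2 = 189225 ≡ 943 (mod 2003)
913^35 = 913^32 · 913^2 · 913^1 ≡ 943 · 321 · 913 ≡ 1911 (mod 2003).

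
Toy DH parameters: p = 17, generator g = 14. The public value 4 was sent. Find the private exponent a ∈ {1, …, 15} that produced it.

12

Try successive powers of 14 modulo 17:
14^1 ≡ 14
14^2 ≡ 9
14^3 ≡ 7
14^4 ≡ 13
14^5 ≡ 12
14^6 ≡ 15
14^7 ≡ 6
14^8 ≡ 16
14^9 ≡ 3
14^10 ≡ 8
14^11 ≡ 10
14^12 ≡ 4
Found: a = 12.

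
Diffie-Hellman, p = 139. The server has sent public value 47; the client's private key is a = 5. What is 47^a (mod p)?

Shared key K = 47^5 mod 139.
47^1 ≡ 47 (mod 139)
47^2 = (47^1)^2 ≡ 47^2 = 2209 ≡ 124 (mod 139)
47^4 = (47^2)^2 ≡ 124^2 = 15376 ≡ 86 (mod 139)
47^5 = 47^4 · 47^1 ≡ 86 · 47 ≡ 11 (mod 139).

11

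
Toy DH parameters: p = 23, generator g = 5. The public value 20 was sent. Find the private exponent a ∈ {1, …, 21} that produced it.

Try successive powers of 5 modulo 23:
5^1 ≡ 5
5^2 ≡ 2
5^3 ≡ 10
5^4 ≡ 4
5^5 ≡ 20
Found: a = 5.

5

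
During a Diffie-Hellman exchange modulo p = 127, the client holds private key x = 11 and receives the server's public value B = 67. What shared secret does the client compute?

39

Shared key K = 67^11 mod 127.
67^1 ≡ 67 (mod 127)
67^2 = (67^1)^2 ≡ 67^2 = 4489 ≡ 44 (mod 127)
67^4 = (67^2)^2 ≡ 44^2 = 1936 ≡ 31 (mod 127)
67^8 = (67^4)^2 ≡ 31^2 = 961 ≡ 72 (mod 127)
67^11 = 67^8 · 67^2 · 67^1 ≡ 72 · 44 · 67 ≡ 39 (mod 127).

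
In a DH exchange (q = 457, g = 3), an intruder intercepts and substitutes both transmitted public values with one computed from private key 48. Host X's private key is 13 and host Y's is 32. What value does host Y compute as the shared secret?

Host Y receives an intruder's public value M = 3^48 mod 457 instead of the honest one.
3^1 ≡ 3 (mod 457)
3^2 = (3^1)^2 ≡ 3^2 = 9 ≡ 9 (mod 457)
3^4 = (3^2)^2 ≡ 9^2 = 81 ≡ 81 (mod 457)
3^8 = (3^4)^2 ≡ 81^2 = 6561 ≡ 163 (mod 457)
3^16 = (3^8)^2 ≡ 163^2 = 26569 ≡ 63 (mod 457)
3^32 = (3^16)^2 ≡ 63^2 = 3969 ≡ 313 (mod 457)
3^48 = 3^32 · 3^16 ≡ 313 · 63 ≡ 68 (mod 457).
So M = 68. Host Y computes K = M^32 mod 457.
68^1 ≡ 68 (mod 457)
68^2 = (68^1)^2 ≡ 68^2 = 4624 ≡ 54 (mod 457)
68^4 = (68^2)^2 ≡ 54^2 = 2916 ≡ 174 (mod 457)
68^8 = (68^4)^2 ≡ 174^2 = 30276 ≡ 114 (mod 457)
68^16 = (68^8)^2 ≡ 114^2 = 12996 ≡ 200 (mod 457)
68^32 = (68^16)^2 ≡ 200^2 = 40000 ≡ 241 (mod 457)

241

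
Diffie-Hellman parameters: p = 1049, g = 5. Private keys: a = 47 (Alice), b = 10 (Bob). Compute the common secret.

168

Bob sends B = g^b mod p = 5^10 mod 1049.
5^1 ≡ 5 (mod 1049)
5^2 = (5^1)^2 ≡ 5^2 = 25 ≡ 25 (mod 1049)
5^4 = (5^2)^2 ≡ 25^2 = 625 ≡ 625 (mod 1049)
5^8 = (5^4)^2 ≡ 625^2 = 390625 ≡ 397 (mod 1049)
5^10 = 5^8 · 5^2 ≡ 397 · 25 ≡ 484 (mod 1049).
So B = 484. Alice then computes K = B^a mod p = 484^47 mod 1049.
484^1 ≡ 484 (mod 1049)
484^2 = (484^1)^2 ≡ 484^2 = 234256 ≡ 329 (mod 1049)
484^4 = (484^2)^2 ≡ 329^2 = 108241 ≡ 194 (mod 1049)
484^8 = (484^4)^2 ≡ 194^2 = 37636 ≡ 921 (mod 1049)
484^16 = (484^8)^2 ≡ 921^2 = 848241 ≡ 649 (mod 1049)
484^32 = (484^16)^2 ≡ 649^2 = 421201 ≡ 552 (mod 1049)
484^47 = 484^32 · 484^8 · 484^4 · 484^2 · 484^1 ≡ 552 · 921 · 194 · 329 · 484 ≡ 168 (mod 1049).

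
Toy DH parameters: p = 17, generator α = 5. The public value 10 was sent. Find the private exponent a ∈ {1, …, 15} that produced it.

Try successive powers of 5 modulo 17:
5^1 ≡ 5
5^2 ≡ 8
5^3 ≡ 6
5^4 ≡ 13
5^5 ≡ 14
5^6 ≡ 2
5^7 ≡ 10
Found: a = 7.

7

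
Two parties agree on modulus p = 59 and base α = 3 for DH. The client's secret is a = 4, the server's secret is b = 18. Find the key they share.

16

The client sends A = α^a mod p = 3^4 mod 59.
3^1 ≡ 3 (mod 59)
3^2 = (3^1)^2 ≡ 3^2 = 9 ≡ 9 (mod 59)
3^4 = (3^2)^2 ≡ 9^2 = 81 ≡ 22 (mod 59)
So A = 22. The server then computes K = A^b mod p = 22^18 mod 59.
22^1 ≡ 22 (mod 59)
22^2 = (22^1)^2 ≡ 22^2 = 484 ≡ 12 (mod 59)
22^4 = (22^2)^2 ≡ 12^2 = 144 ≡ 26 (mod 59)
22^8 = (22^4)^2 ≡ 26^2 = 676 ≡ 27 (mod 59)
22^16 = (22^8)^2 ≡ 27^2 = 729 ≡ 21 (mod 59)
22^18 = 22^16 · 22^2 ≡ 21 · 12 ≡ 16 (mod 59).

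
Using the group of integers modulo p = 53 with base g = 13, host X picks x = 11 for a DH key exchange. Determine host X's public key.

16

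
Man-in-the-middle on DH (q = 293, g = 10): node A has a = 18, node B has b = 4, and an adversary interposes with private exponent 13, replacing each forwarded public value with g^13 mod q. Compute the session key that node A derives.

Node A receives an adversary's public value M = 10^13 mod 293 instead of the honest one.
10^1 ≡ 10 (mod 293)
10^2 = (10^1)^2 ≡ 10^2 = 100 ≡ 100 (mod 293)
10^4 = (10^2)^2 ≡ 100^2 = 10000 ≡ 38 (mod 293)
10^8 = (10^4)^2 ≡ 38^2 = 1444 ≡ 272 (mod 293)
10^13 = 10^8 · 10^4 · 10^1 ≡ 272 · 38 · 10 ≡ 224 (mod 293).
So M = 224. Node A computes K = M^18 mod 293.
224^1 ≡ 224 (mod 293)
224^2 = (224^1)^2 ≡ 224^2 = 50176 ≡ 73 (mod 293)
224^4 = (224^2)^2 ≡ 73^2 = 5329 ≡ 55 (mod 293)
224^8 = (224^4)^2 ≡ 55^2 = 3025 ≡ 95 (mod 293)
224^16 = (224^8)^2 ≡ 95^2 = 9025 ≡ 235 (mod 293)
224^18 = 224^16 · 224^2 ≡ 235 · 73 ≡ 161 (mod 293).

161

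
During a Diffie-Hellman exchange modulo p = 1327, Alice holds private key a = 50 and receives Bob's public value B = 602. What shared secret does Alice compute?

Shared key K = 602^50 mod 1327.
602^1 ≡ 602 (mod 1327)
602^2 = (602^1)^2 ≡ 602^2 = 362404 ≡ 133 (mod 1327)
602^4 = (602^2)^2 ≡ 133^2 = 17689 ≡ 438 (mod 1327)
602^8 = (602^4)^2 ≡ 438^2 = 191844 ≡ 756 (mod 1327)
602^16 = (602^8)^2 ≡ 756^2 = 571536 ≡ 926 (mod 1327)
602^32 = (602^16)^2 ≡ 926^2 = 857476 ≡ 234 (mod 1327)
602^50 = 602^32 · 602^16 · 602^2 ≡ 234 · 926 · 133 ≡ 513 (mod 1327).

513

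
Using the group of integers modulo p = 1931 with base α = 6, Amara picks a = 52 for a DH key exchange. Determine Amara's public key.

Public value = 6^52 (mod 1931).
6^1 ≡ 6 (mod 1931)
6^2 = (6^1)^2 ≡ 6^2 = 36 ≡ 36 (mod 1931)
6^4 = (6^2)^2 ≡ 36^2 = 1296 ≡ 1296 (mod 1931)
6^8 = (6^4)^2 ≡ 1296^2 = 1679616 ≡ 1577 (mod 1931)
6^16 = (6^8)^2 ≡ 1577^2 = 2486929 ≡ 1732 (mod 1931)
6^32 = (6^16)^2 ≡ 1732^2 = 2999824 ≡ 981 (mod 1931)
6^52 = 6^32 · 6^16 · 6^4 ≡ 981 · 1732 · 1296 ≡ 1589 (mod 1931).

1589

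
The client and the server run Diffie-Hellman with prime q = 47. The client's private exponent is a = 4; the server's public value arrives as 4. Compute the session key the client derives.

Shared key K = 4^4 mod 47.
4^1 ≡ 4 (mod 47)
4^2 = (4^1)^2 ≡ 4^2 = 16 ≡ 16 (mod 47)
4^4 = (4^2)^2 ≡ 16^2 = 256 ≡ 21 (mod 47)

21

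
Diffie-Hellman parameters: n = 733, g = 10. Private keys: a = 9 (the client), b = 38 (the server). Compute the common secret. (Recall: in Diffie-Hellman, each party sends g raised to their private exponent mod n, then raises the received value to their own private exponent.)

The server sends B = g^b mod n = 10^38 mod 733.
10^1 ≡ 10 (mod 733)
10^2 = (10^1)^2 ≡ 10^2 = 100 ≡ 100 (mod 733)
10^4 = (10^2)^2 ≡ 100^2 = 10000 ≡ 471 (mod 733)
10^8 = (10^4)^2 ≡ 471^2 = 221841 ≡ 475 (mod 733)
10^16 = (10^8)^2 ≡ 475^2 = 225625 ≡ 594 (mod 733)
10^32 = (10^16)^2 ≡ 594^2 = 352836 ≡ 263 (mod 733)
10^38 = 10^32 · 10^4 · 10^2 ≡ 263 · 471 · 100 ≡ 333 (mod 733).
So B = 333. The client then computes K = B^a mod n = 333^9 mod 733.
333^1 ≡ 333 (mod 733)
333^2 = (333^1)^2 ≡ 333^2 = 110889 ≡ 206 (mod 733)
333^4 = (333^2)^2 ≡ 206^2 = 42436 ≡ 655 (mod 733)
333^8 = (333^4)^2 ≡ 655^2 = 429025 ≡ 220 (mod 733)
333^9 = 333^8 · 333^1 ≡ 220 · 333 ≡ 693 (mod 733).

693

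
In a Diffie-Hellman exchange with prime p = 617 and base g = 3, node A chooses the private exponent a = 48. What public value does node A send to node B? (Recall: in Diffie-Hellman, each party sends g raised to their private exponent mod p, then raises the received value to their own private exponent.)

Public value = 3^48 mod 617.
3^1 ≡ 3 (mod 617)
3^2 = (3^1)^2 ≡ 3^2 = 9 ≡ 9 (mod 617)
3^4 = (3^2)^2 ≡ 9^2 = 81 ≡ 81 (mod 617)
3^8 = (3^4)^2 ≡ 81^2 = 6561 ≡ 391 (mod 617)
3^16 = (3^8)^2 ≡ 391^2 = 152881 ≡ 482 (mod 617)
3^32 = (3^16)^2 ≡ 482^2 = 232324 ≡ 332 (mod 617)
3^48 = 3^32 · 3^16 ≡ 332 · 482 ≡ 221 (mod 617).

221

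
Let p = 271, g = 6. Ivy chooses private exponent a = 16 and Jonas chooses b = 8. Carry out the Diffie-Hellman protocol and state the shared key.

155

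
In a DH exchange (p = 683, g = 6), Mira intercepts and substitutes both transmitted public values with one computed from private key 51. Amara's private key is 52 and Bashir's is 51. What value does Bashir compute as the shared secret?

583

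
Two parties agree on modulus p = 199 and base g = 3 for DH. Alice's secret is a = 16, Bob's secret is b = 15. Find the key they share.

64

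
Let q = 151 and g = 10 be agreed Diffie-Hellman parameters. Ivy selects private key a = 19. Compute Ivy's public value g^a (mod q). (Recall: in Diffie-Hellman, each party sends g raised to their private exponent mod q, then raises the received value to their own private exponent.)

Public value = 10^19 (mod 151).
10^1 ≡ 10 (mod 151)
10^2 = (10^1)^2 ≡ 10^2 = 100 ≡ 100 (mod 151)
10^4 = (10^2)^2 ≡ 100^2 = 10000 ≡ 34 (mod 151)
10^8 = (10^4)^2 ≡ 34^2 = 1156 ≡ 99 (mod 151)
10^16 = (10^8)^2 ≡ 99^2 = 9801 ≡ 137 (mod 151)
10^19 = 10^16 · 10^2 · 10^1 ≡ 137 · 100 · 10 ≡ 43 (mod 151).

43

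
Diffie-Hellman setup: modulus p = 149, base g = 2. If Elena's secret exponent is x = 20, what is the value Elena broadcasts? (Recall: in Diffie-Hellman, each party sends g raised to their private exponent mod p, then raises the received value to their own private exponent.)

63

Public value = 2^20 mod 149.
2^1 ≡ 2 (mod 149)
2^2 = (2^1)^2 ≡ 2^2 = 4 ≡ 4 (mod 149)
2^4 = (2^2)^2 ≡ 4^2 = 16 ≡ 16 (mod 149)
2^8 = (2^4)^2 ≡ 16^2 = 256 ≡ 107 (mod 149)
2^16 = (2^8)^2 ≡ 107^2 = 11449 ≡ 125 (mod 149)
2^20 = 2^16 · 2^4 ≡ 125 · 16 ≡ 63 (mod 149).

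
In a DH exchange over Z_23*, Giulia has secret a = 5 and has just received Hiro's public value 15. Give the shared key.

7

Shared key K = 15^5 mod 23.
15^1 ≡ 15 (mod 23)
15^2 = (15^1)^2 ≡ 15^2 = 225 ≡ 18 (mod 23)
15^4 = (15^2)^2 ≡ 18^2 = 324 ≡ 2 (mod 23)
15^5 = 15^4 · 15^1 ≡ 2 · 15 ≡ 7 (mod 23).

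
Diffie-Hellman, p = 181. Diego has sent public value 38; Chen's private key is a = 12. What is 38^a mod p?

Shared key K = 38^12 mod 181.
38^1 ≡ 38 (mod 181)
38^2 = (38^1)^2 ≡ 38^2 = 1444 ≡ 177 (mod 181)
38^4 = (38^2)^2 ≡ 177^2 = 31329 ≡ 16 (mod 181)
38^8 = (38^4)^2 ≡ 16^2 = 256 ≡ 75 (mod 181)
38^12 = 38^8 · 38^4 ≡ 75 · 16 ≡ 114 (mod 181).

114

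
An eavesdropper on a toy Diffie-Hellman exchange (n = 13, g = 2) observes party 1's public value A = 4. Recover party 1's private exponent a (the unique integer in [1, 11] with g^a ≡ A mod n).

Try successive powers of 2 modulo 13:
2^1 ≡ 2
2^2 ≡ 4
Found: a = 2.

2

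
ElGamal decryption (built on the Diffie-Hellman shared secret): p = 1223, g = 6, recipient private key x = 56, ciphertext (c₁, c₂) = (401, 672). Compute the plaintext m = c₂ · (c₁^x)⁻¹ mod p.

190

Shared mask s = c₁^x mod p = 401^56 mod 1223.
401^1 ≡ 401 (mod 1223)
401^2 = (401^1)^2 ≡ 401^2 = 160801 ≡ 588 (mod 1223)
401^4 = (401^2)^2 ≡ 588^2 = 345744 ≡ 858 (mod 1223)
401^8 = (401^4)^2 ≡ 858^2 = 736164 ≡ 1141 (mod 1223)
401^16 = (401^8)^2 ≡ 1141^2 = 1301881 ≡ 609 (mod 1223)
401^32 = (401^16)^2 ≡ 609^2 = 370881 ≡ 312 (mod 1223)
401^56 = 401^32 · 401^16 · 401^8 ≡ 312 · 609 · 1141 ≡ 364 (mod 1223).
So s = 364; s⁻¹ ≡ 84 (mod 1223).
m = c₂ · s⁻¹ mod 1223 = 672 · 84 mod 1223 = 190.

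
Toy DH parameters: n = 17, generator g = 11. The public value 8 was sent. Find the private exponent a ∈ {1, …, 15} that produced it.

Try successive powers of 11 modulo 17:
11^1 ≡ 11
11^2 ≡ 2
11^3 ≡ 5
11^4 ≡ 4
11^5 ≡ 10
11^6 ≡ 8
Found: a = 6.

6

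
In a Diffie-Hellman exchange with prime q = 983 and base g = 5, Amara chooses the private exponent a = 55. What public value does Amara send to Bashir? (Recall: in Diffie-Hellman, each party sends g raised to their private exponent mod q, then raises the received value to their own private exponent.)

582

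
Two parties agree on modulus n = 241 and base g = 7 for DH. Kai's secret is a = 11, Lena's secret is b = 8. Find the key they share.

Lena sends B = g^b mod n = 7^8 mod 241.
7^1 ≡ 7 (mod 241)
7^2 = (7^1)^2 ≡ 7^2 = 49 ≡ 49 (mod 241)
7^4 = (7^2)^2 ≡ 49^2 = 2401 ≡ 232 (mod 241)
7^8 = (7^4)^2 ≡ 232^2 = 53824 ≡ 81 (mod 241)
So B = 81. Kai then computes K = B^a mod n = 81^11 mod 241.
81^1 ≡ 81 (mod 241)
81^2 = (81^1)^2 ≡ 81^2 = 6561 ≡ 54 (mod 241)
81^4 = (81^2)^2 ≡ 54^2 = 2916 ≡ 24 (mod 241)
81^8 = (81^4)^2 ≡ 24^2 = 576 ≡ 94 (mod 241)
81^11 = 81^8 · 81^2 · 81^1 ≡ 94 · 54 · 81 ≡ 10 (mod 241).

10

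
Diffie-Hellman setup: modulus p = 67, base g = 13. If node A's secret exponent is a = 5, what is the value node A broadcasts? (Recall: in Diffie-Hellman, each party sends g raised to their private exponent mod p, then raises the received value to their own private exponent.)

Public value = 13^5 (mod 67).
13^1 ≡ 13 (mod 67)
13^2 = (13^1)^2 ≡ 13^2 = 169 ≡ 35 (mod 67)
13^4 = (13^2)^2 ≡ 35^2 = 1225 ≡ 19 (mod 67)
13^5 = 13^4 · 13^1 ≡ 19 · 13 ≡ 46 (mod 67).

46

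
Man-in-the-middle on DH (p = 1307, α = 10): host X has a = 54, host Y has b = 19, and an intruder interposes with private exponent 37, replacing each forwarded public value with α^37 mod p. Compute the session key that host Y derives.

Host Y receives an intruder's public value M = 10^37 mod 1307 instead of the honest one.
10^1 ≡ 10 (mod 1307)
10^2 = (10^1)^2 ≡ 10^2 = 100 ≡ 100 (mod 1307)
10^4 = (10^2)^2 ≡ 100^2 = 10000 ≡ 851 (mod 1307)
10^8 = (10^4)^2 ≡ 851^2 = 724201 ≡ 123 (mod 1307)
10^16 = (10^8)^2 ≡ 123^2 = 15129 ≡ 752 (mod 1307)
10^32 = (10^16)^2 ≡ 752^2 = 565504 ≡ 880 (mod 1307)
10^37 = 10^32 · 10^4 · 10^1 ≡ 880 · 851 · 10 ≡ 997 (mod 1307).
So M = 997. Host Y computes K = M^19 mod 1307.
997^1 ≡ 997 (mod 1307)
997^2 = (997^1)^2 ≡ 997^2 = 994009 ≡ 689 (mod 1307)
997^4 = (997^2)^2 ≡ 689^2 = 474721 ≡ 280 (mod 1307)
997^8 = (997^4)^2 ≡ 280^2 = 78400 ≡ 1287 (mod 1307)
997^16 = (997^8)^2 ≡ 1287^2 = 1656369 ≡ 400 (mod 1307)
997^19 = 997^16 · 997^2 · 997^1 ≡ 400 · 689 · 997 ≡ 1283 (mod 1307).

1283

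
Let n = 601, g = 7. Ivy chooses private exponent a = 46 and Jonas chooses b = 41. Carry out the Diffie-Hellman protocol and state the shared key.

Ivy sends A = g^a mod n = 7^46 mod 601.
7^1 ≡ 7 (mod 601)
7^2 = (7^1)^2 ≡ 7^2 = 49 ≡ 49 (mod 601)
7^4 = (7^2)^2 ≡ 49^2 = 2401 ≡ 598 (mod 601)
7^8 = (7^4)^2 ≡ 598^2 = 357604 ≡ 9 (mod 601)
7^16 = (7^8)^2 ≡ 9^2 = 81 ≡ 81 (mod 601)
7^32 = (7^16)^2 ≡ 81^2 = 6561 ≡ 551 (mod 601)
7^46 = 7^32 · 7^8 · 7^4 · 7^2 ≡ 551 · 9 · 598 · 49 ≡ 40 (mod 601).
So A = 40. Jonas then computes K = A^b mod n = 40^41 mod 601.
40^1 ≡ 40 (mod 601)
40^2 = (40^1)^2 ≡ 40^2 = 1600 ≡ 398 (mod 601)
40^4 = (40^2)^2 ≡ 398^2 = 158404 ≡ 341 (mod 601)
40^8 = (40^4)^2 ≡ 341^2 = 116281 ≡ 288 (mod 601)
40^16 = (40^8)^2 ≡ 288^2 = 82944 ≡ 6 (mod 601)
40^32 = (40^16)^2 ≡ 6^2 = 36 ≡ 36 (mod 601)
40^41 = 40^32 · 40^8 · 40^1 ≡ 36 · 288 · 40 ≡ 30 (mod 601).

30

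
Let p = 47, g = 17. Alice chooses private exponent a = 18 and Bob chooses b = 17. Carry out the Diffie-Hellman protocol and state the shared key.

Alice sends A = g^a mod p = 17^18 mod 47.
17^1 ≡ 17 (mod 47)
17^2 = (17^1)^2 ≡ 17^2 = 289 ≡ 7 (mod 47)
17^4 = (17^2)^2 ≡ 7^2 = 49 ≡ 2 (mod 47)
17^8 = (17^4)^2 ≡ 2^2 = 4 ≡ 4 (mod 47)
17^16 = (17^8)^2 ≡ 4^2 = 16 ≡ 16 (mod 47)
17^18 = 17^16 · 17^2 ≡ 16 · 7 ≡ 18 (mod 47).
So A = 18. Bob then computes K = A^b mod p = 18^17 mod 47.
18^1 ≡ 18 (mod 47)
18^2 = (18^1)^2 ≡ 18^2 = 324 ≡ 42 (mod 47)
18^4 = (18^2)^2 ≡ 42^2 = 1764 ≡ 25 (mod 47)
18^8 = (18^4)^2 ≡ 25^2 = 625 ≡ 14 (mod 47)
18^16 = (18^8)^2 ≡ 14^2 = 196 ≡ 8 (mod 47)
18^17 = 18^16 · 18^1 ≡ 8 · 18 ≡ 3 (mod 47).

3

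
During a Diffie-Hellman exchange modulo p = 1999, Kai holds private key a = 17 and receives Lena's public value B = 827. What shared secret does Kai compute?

1828

Shared key K = 827^17 mod 1999.
827^1 ≡ 827 (mod 1999)
827^2 = (827^1)^2 ≡ 827^2 = 683929 ≡ 271 (mod 1999)
827^4 = (827^2)^2 ≡ 271^2 = 73441 ≡ 1477 (mod 1999)
827^8 = (827^4)^2 ≡ 1477^2 = 2181529 ≡ 620 (mod 1999)
827^16 = (827^8)^2 ≡ 620^2 = 384400 ≡ 592 (mod 1999)
827^17 = 827^16 · 827^1 ≡ 592 · 827 ≡ 1828 (mod 1999).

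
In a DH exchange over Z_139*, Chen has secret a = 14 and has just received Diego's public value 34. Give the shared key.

63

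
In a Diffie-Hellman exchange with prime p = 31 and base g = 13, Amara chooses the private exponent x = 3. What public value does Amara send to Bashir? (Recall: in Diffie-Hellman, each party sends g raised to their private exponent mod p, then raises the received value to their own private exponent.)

Public value = 13^3 mod 31.
13^1 ≡ 13 (mod 31)
13^2 = (13^1)^2 ≡ 13^2 = 169 ≡ 14 (mod 31)
13^3 = 13^2 · 13^1 ≡ 14 · 13 ≡ 27 (mod 31).

27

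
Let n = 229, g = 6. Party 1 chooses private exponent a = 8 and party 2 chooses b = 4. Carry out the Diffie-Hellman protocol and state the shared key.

55

Party 1 sends A = g^a mod n = 6^8 mod 229.
6^1 ≡ 6 (mod 229)
6^2 = (6^1)^2 ≡ 6^2 = 36 ≡ 36 (mod 229)
6^4 = (6^2)^2 ≡ 36^2 = 1296 ≡ 151 (mod 229)
6^8 = (6^4)^2 ≡ 151^2 = 22801 ≡ 130 (mod 229)
So A = 130. Party 2 then computes K = A^b mod n = 130^4 mod 229.
130^1 ≡ 130 (mod 229)
130^2 = (130^1)^2 ≡ 130^2 = 16900 ≡ 183 (mod 229)
130^4 = (130^2)^2 ≡ 183^2 = 33489 ≡ 55 (mod 229)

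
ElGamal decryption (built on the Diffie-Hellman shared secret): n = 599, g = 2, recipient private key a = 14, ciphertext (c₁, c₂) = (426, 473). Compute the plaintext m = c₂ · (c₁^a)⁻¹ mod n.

Shared mask s = c₁^a mod n = 426^14 mod 599.
426^1 ≡ 426 (mod 599)
426^2 = (426^1)^2 ≡ 426^2 = 181476 ≡ 578 (mod 599)
426^4 = (426^2)^2 ≡ 578^2 = 334084 ≡ 441 (mod 599)
426^8 = (426^4)^2 ≡ 441^2 = 194481 ≡ 405 (mod 599)
426^14 = 426^8 · 426^4 · 426^2 ≡ 405 · 441 · 578 ≡ 233 (mod 599).
So s = 233; s⁻¹ ≡ 18 (mod 599).
m = c₂ · s⁻¹ mod 599 = 473 · 18 mod 599 = 128.

128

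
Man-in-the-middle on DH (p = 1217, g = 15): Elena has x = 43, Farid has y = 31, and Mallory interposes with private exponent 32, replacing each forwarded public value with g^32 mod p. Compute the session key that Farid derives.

802

Farid receives Mallory's public value M = 15^32 mod 1217 instead of the honest one.
15^1 ≡ 15 (mod 1217)
15^2 = (15^1)^2 ≡ 15^2 = 225 ≡ 225 (mod 1217)
15^4 = (15^2)^2 ≡ 225^2 = 50625 ≡ 728 (mod 1217)
15^8 = (15^4)^2 ≡ 728^2 = 529984 ≡ 589 (mod 1217)
15^16 = (15^8)^2 ≡ 589^2 = 346921 ≡ 76 (mod 1217)
15^32 = (15^16)^2 ≡ 76^2 = 5776 ≡ 908 (mod 1217)
So M = 908. Farid computes K = M^31 mod 1217.
908^1 ≡ 908 (mod 1217)
908^2 = (908^1)^2 ≡ 908^2 = 824464 ≡ 555 (mod 1217)
908^4 = (908^2)^2 ≡ 555^2 = 308025 ≡ 124 (mod 1217)
908^8 = (908^4)^2 ≡ 124^2 = 15376 ≡ 772 (mod 1217)
908^16 = (908^8)^2 ≡ 772^2 = 595984 ≡ 871 (mod 1217)
908^31 = 908^16 · 908^8 · 908^4 · 908^2 · 908^1 ≡ 871 · 772 · 124 · 555 · 908 ≡ 802 (mod 1217).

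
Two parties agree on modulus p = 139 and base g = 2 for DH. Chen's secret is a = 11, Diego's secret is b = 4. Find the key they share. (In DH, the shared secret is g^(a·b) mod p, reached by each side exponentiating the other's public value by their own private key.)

24

Diego sends B = g^b mod p = 2^4 mod 139.
2^1 ≡ 2 (mod 139)
2^2 = (2^1)^2 ≡ 2^2 = 4 ≡ 4 (mod 139)
2^4 = (2^2)^2 ≡ 4^2 = 16 ≡ 16 (mod 139)
So B = 16. Chen then computes K = B^a mod p = 16^11 mod 139.
16^1 ≡ 16 (mod 139)
16^2 = (16^1)^2 ≡ 16^2 = 256 ≡ 117 (mod 139)
16^4 = (16^2)^2 ≡ 117^2 = 13689 ≡ 67 (mod 139)
16^8 = (16^4)^2 ≡ 67^2 = 4489 ≡ 41 (mod 139)
16^11 = 16^8 · 16^2 · 16^1 ≡ 41 · 117 · 16 ≡ 24 (mod 139).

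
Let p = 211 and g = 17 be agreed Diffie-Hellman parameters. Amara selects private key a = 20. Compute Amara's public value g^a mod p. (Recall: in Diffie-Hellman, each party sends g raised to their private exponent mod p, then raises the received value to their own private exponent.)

Public value = 17^20 mod 211.
17^1 ≡ 17 (mod 211)
17^2 = (17^1)^2 ≡ 17^2 = 289 ≡ 78 (mod 211)
17^4 = (17^2)^2 ≡ 78^2 = 6084 ≡ 176 (mod 211)
17^8 = (17^4)^2 ≡ 176^2 = 30976 ≡ 170 (mod 211)
17^16 = (17^8)^2 ≡ 170^2 = 28900 ≡ 204 (mod 211)
17^20 = 17^16 · 17^4 ≡ 204 · 176 ≡ 34 (mod 211).

34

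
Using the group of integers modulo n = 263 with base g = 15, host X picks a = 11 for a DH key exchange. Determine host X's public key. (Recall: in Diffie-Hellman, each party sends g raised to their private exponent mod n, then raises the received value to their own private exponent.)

251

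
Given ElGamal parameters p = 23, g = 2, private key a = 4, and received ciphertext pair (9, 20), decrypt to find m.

11

Shared mask s = c₁^a mod p = 9^4 mod 23.
9^1 ≡ 9 (mod 23)
9^2 = (9^1)^2 ≡ 9^2 = 81 ≡ 12 (mod 23)
9^4 = (9^2)^2 ≡ 12^2 = 144 ≡ 6 (mod 23)
So s = 6; s⁻¹ ≡ 4 (mod 23).
m = c₂ · s⁻¹ mod 23 = 20 · 4 mod 23 = 11.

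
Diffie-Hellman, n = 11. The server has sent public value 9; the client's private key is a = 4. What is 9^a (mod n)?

5

Shared key K = 9^4 mod 11.
9^1 ≡ 9 (mod 11)
9^2 = (9^1)^2 ≡ 9^2 = 81 ≡ 4 (mod 11)
9^4 = (9^2)^2 ≡ 4^2 = 16 ≡ 5 (mod 11)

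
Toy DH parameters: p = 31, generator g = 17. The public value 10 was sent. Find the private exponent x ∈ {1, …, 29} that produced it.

Try successive powers of 17 modulo 31:
17^1 ≡ 17
17^2 ≡ 10
Found: x = 2.

2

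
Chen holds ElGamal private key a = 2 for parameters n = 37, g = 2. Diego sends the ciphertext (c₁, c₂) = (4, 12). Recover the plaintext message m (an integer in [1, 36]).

10

Shared mask s = c₁^a mod n = 4^2 mod 37.
4^1 ≡ 4 (mod 37)
4^2 = (4^1)^2 ≡ 4^2 = 16 ≡ 16 (mod 37)
So s = 16; s⁻¹ ≡ 7 (mod 37).
m = c₂ · s⁻¹ mod 37 = 12 · 7 mod 37 = 10.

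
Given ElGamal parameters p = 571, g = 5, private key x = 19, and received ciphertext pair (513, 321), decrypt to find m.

92

Shared mask s = c₁^x mod p = 513^19 mod 571.
513^1 ≡ 513 (mod 571)
513^2 = (513^1)^2 ≡ 513^2 = 263169 ≡ 509 (mod 571)
513^4 = (513^2)^2 ≡ 509^2 = 259081 ≡ 418 (mod 571)
513^8 = (513^4)^2 ≡ 418^2 = 174724 ≡ 569 (mod 571)
513^16 = (513^8)^2 ≡ 569^2 = 323761 ≡ 4 (mod 571)
513^19 = 513^16 · 513^2 · 513^1 ≡ 4 · 509 · 513 ≡ 109 (mod 571).
So s = 109; s⁻¹ ≡ 461 (mod 571).
m = c₂ · s⁻¹ mod 571 = 321 · 461 mod 571 = 92.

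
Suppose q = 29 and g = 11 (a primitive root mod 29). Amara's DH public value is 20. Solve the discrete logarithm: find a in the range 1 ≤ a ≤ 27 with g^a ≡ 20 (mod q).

20

Try successive powers of 11 modulo 29:
11^1 ≡ 11
11^2 ≡ 5
11^3 ≡ 26
11^4 ≡ 25
11^5 ≡ 14
11^6 ≡ 9
11^7 ≡ 12
11^8 ≡ 16
11^9 ≡ 2
11^10 ≡ 22
11^11 ≡ 10
11^12 ≡ 23
11^13 ≡ 21
11^14 ≡ 28
11^15 ≡ 18
11^16 ≡ 24
11^17 ≡ 3
11^18 ≡ 4
11^19 ≡ 15
11^20 ≡ 20
Found: a = 20.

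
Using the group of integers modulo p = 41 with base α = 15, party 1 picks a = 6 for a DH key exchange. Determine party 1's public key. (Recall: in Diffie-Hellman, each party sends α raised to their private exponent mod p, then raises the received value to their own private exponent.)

5

Public value = 15^6 (mod 41).
15^1 ≡ 15 (mod 41)
15^2 = (15^1)^2 ≡ 15^2 = 225 ≡ 20 (mod 41)
15^4 = (15^2)^2 ≡ 20^2 = 400 ≡ 31 (mod 41)
15^6 = 15^4 · 15^2 ≡ 31 · 20 ≡ 5 (mod 41).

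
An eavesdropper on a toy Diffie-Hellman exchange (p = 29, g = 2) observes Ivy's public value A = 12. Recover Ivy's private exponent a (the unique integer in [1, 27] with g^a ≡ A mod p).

7

Try successive powers of 2 modulo 29:
2^1 ≡ 2
2^2 ≡ 4
2^3 ≡ 8
2^4 ≡ 16
2^5 ≡ 3
2^6 ≡ 6
2^7 ≡ 12
Found: a = 7.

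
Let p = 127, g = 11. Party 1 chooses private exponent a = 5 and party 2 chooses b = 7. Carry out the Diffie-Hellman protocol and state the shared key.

52

Party 1 sends A = g^a mod p = 11^5 mod 127.
11^1 ≡ 11 (mod 127)
11^2 = (11^1)^2 ≡ 11^2 = 121 ≡ 121 (mod 127)
11^4 = (11^2)^2 ≡ 121^2 = 14641 ≡ 36 (mod 127)
11^5 = 11^4 · 11^1 ≡ 36 · 11 ≡ 15 (mod 127).
So A = 15. Party 2 then computes K = A^b mod p = 15^7 mod 127.
15^1 ≡ 15 (mod 127)
15^2 = (15^1)^2 ≡ 15^2 = 225 ≡ 98 (mod 127)
15^4 = (15^2)^2 ≡ 98^2 = 9604 ≡ 79 (mod 127)
15^7 = 15^4 · 15^2 · 15^1 ≡ 79 · 98 · 15 ≡ 52 (mod 127).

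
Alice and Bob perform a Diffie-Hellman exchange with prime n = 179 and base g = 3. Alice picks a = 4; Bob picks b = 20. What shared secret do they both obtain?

Bob sends B = g^b mod n = 3^20 mod 179.
3^1 ≡ 3 (mod 179)
3^2 = (3^1)^2 ≡ 3^2 = 9 ≡ 9 (mod 179)
3^4 = (3^2)^2 ≡ 9^2 = 81 ≡ 81 (mod 179)
3^8 = (3^4)^2 ≡ 81^2 = 6561 ≡ 117 (mod 179)
3^16 = (3^8)^2 ≡ 117^2 = 13689 ≡ 85 (mod 179)
3^20 = 3^16 · 3^4 ≡ 85 · 81 ≡ 83 (mod 179).
So B = 83. Alice then computes K = B^a mod n = 83^4 mod 179.
83^1 ≡ 83 (mod 179)
83^2 = (83^1)^2 ≡ 83^2 = 6889 ≡ 87 (mod 179)
83^4 = (83^2)^2 ≡ 87^2 = 7569 ≡ 51 (mod 179)

51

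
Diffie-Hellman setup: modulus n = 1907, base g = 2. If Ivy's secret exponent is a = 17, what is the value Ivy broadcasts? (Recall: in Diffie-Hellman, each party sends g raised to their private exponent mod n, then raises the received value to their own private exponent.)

Public value = 2^17 mod 1907.
2^1 ≡ 2 (mod 1907)
2^2 = (2^1)^2 ≡ 2^2 = 4 ≡ 4 (mod 1907)
2^4 = (2^2)^2 ≡ 4^2 = 16 ≡ 16 (mod 1907)
2^8 = (2^4)^2 ≡ 16^2 = 256 ≡ 256 (mod 1907)
2^16 = (2^8)^2 ≡ 256^2 = 65536 ≡ 698 (mod 1907)
2^17 = 2^16 · 2^1 ≡ 698 · 2 ≡ 1396 (mod 1907).

1396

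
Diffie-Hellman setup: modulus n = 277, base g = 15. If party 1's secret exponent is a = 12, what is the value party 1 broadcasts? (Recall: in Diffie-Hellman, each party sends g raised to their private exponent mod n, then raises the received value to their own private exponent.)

Public value = 15^12 mod 277.
15^1 ≡ 15 (mod 277)
15^2 = (15^1)^2 ≡ 15^2 = 225 ≡ 225 (mod 277)
15^4 = (15^2)^2 ≡ 225^2 = 50625 ≡ 211 (mod 277)
15^8 = (15^4)^2 ≡ 211^2 = 44521 ≡ 201 (mod 277)
15^12 = 15^8 · 15^4 ≡ 201 · 211 ≡ 30 (mod 277).

30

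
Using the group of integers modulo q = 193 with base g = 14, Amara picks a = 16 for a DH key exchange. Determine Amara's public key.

192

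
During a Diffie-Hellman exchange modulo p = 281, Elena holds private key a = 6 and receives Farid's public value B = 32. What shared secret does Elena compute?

Shared key K = 32^6 mod 281.
32^1 ≡ 32 (mod 281)
32^2 = (32^1)^2 ≡ 32^2 = 1024 ≡ 181 (mod 281)
32^4 = (32^2)^2 ≡ 181^2 = 32761 ≡ 165 (mod 281)
32^6 = 32^4 · 32^2 ≡ 165 · 181 ≡ 79 (mod 281).

79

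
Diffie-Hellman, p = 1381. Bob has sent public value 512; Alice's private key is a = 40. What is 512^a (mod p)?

Shared key K = 512^40 mod 1381.
512^1 ≡ 512 (mod 1381)
512^2 = (512^1)^2 ≡ 512^2 = 262144 ≡ 1135 (mod 1381)
512^4 = (512^2)^2 ≡ 1135^2 = 1288225 ≡ 1133 (mod 1381)
512^8 = (512^4)^2 ≡ 1133^2 = 1283689 ≡ 740 (mod 1381)
512^16 = (512^8)^2 ≡ 740^2 = 547600 ≡ 724 (mod 1381)
512^32 = (512^16)^2 ≡ 724^2 = 524176 ≡ 777 (mod 1381)
512^40 = 512^32 · 512^8 ≡ 777 · 740 ≡ 484 (mod 1381).

484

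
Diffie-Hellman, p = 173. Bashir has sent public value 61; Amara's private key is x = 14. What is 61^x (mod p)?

159

Shared key K = 61^14 mod 173.
61^1 ≡ 61 (mod 173)
61^2 = (61^1)^2 ≡ 61^2 = 3721 ≡ 88 (mod 173)
61^4 = (61^2)^2 ≡ 88^2 = 7744 ≡ 132 (mod 173)
61^8 = (61^4)^2 ≡ 132^2 = 17424 ≡ 124 (mod 173)
61^14 = 61^8 · 61^4 · 61^2 ≡ 124 · 132 · 88 ≡ 159 (mod 173).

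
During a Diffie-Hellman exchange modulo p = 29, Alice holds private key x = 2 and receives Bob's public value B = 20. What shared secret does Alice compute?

23

Shared key K = 20^2 mod 29.
20^1 ≡ 20 (mod 29)
20^2 = (20^1)^2 ≡ 20^2 = 400 ≡ 23 (mod 29)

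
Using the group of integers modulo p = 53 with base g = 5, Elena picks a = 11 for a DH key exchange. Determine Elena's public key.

Public value = 5^11 (mod 53).
5^1 ≡ 5 (mod 53)
5^2 = (5^1)^2 ≡ 5^2 = 25 ≡ 25 (mod 53)
5^4 = (5^2)^2 ≡ 25^2 = 625 ≡ 42 (mod 53)
5^8 = (5^4)^2 ≡ 42^2 = 1764 ≡ 15 (mod 53)
5^11 = 5^8 · 5^2 · 5^1 ≡ 15 · 25 · 5 ≡ 20 (mod 53).

20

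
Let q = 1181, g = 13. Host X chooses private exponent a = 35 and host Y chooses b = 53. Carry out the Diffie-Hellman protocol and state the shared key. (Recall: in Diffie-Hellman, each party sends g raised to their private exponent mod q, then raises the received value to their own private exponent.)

1149

Host X sends A = g^a mod q = 13^35 mod 1181.
13^1 ≡ 13 (mod 1181)
13^2 = (13^1)^2 ≡ 13^2 = 169 ≡ 169 (mod 1181)
13^4 = (13^2)^2 ≡ 169^2 = 28561 ≡ 217 (mod 1181)
13^8 = (13^4)^2 ≡ 217^2 = 47089 ≡ 1030 (mod 1181)
13^16 = (13^8)^2 ≡ 1030^2 = 1060900 ≡ 362 (mod 1181)
13^32 = (13^16)^2 ≡ 362^2 = 131044 ≡ 1134 (mod 1181)
13^35 = 13^32 · 13^2 · 13^1 ≡ 1134 · 169 · 13 ≡ 669 (mod 1181).
So A = 669. Host Y then computes K = A^b mod q = 669^53 mod 1181.
669^1 ≡ 669 (mod 1181)
669^2 = (669^1)^2 ≡ 669^2 = 447561 ≡ 1143 (mod 1181)
669^4 = (669^2)^2 ≡ 1143^2 = 1306449 ≡ 263 (mod 1181)
669^8 = (669^4)^2 ≡ 263^2 = 69169 ≡ 671 (mod 1181)
669^16 = (669^8)^2 ≡ 671^2 = 450241 ≡ 280 (mod 1181)
669^32 = (669^16)^2 ≡ 280^2 = 78400 ≡ 454 (mod 1181)
669^53 = 669^32 · 669^16 · 669^4 · 669^1 ≡ 454 · 280 · 263 · 669 ≡ 1149 (mod 1181).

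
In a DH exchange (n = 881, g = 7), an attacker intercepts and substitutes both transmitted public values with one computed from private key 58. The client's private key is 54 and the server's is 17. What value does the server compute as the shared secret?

83

The server receives an attacker's public value M = 7^58 mod 881 instead of the honest one.
7^1 ≡ 7 (mod 881)
7^2 = (7^1)^2 ≡ 7^2 = 49 ≡ 49 (mod 881)
7^4 = (7^2)^2 ≡ 49^2 = 2401 ≡ 639 (mod 881)
7^8 = (7^4)^2 ≡ 639^2 = 408321 ≡ 418 (mod 881)
7^16 = (7^8)^2 ≡ 418^2 = 174724 ≡ 286 (mod 881)
7^32 = (7^16)^2 ≡ 286^2 = 81796 ≡ 744 (mod 881)
7^58 = 7^32 · 7^16 · 7^8 · 7^2 ≡ 744 · 286 · 418 · 49 ≡ 82 (mod 881).
So M = 82. The server computes K = M^17 mod 881.
82^1 ≡ 82 (mod 881)
82^2 = (82^1)^2 ≡ 82^2 = 6724 ≡ 557 (mod 881)
82^4 = (82^2)^2 ≡ 557^2 = 310249 ≡ 137 (mod 881)
82^8 = (82^4)^2 ≡ 137^2 = 18769 ≡ 268 (mod 881)
82^16 = (82^8)^2 ≡ 268^2 = 71824 ≡ 463 (mod 881)
82^17 = 82^16 · 82^1 ≡ 463 · 82 ≡ 83 (mod 881).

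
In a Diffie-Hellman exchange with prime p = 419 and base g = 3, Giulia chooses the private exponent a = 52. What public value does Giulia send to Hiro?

402

Public value = 3^52 mod 419.
3^1 ≡ 3 (mod 419)
3^2 = (3^1)^2 ≡ 3^2 = 9 ≡ 9 (mod 419)
3^4 = (3^2)^2 ≡ 9^2 = 81 ≡ 81 (mod 419)
3^8 = (3^4)^2 ≡ 81^2 = 6561 ≡ 276 (mod 419)
3^16 = (3^8)^2 ≡ 276^2 = 76176 ≡ 337 (mod 419)
3^32 = (3^16)^2 ≡ 337^2 = 113569 ≡ 20 (mod 419)
3^52 = 3^32 · 3^16 · 3^4 ≡ 20 · 337 · 81 ≡ 402 (mod 419).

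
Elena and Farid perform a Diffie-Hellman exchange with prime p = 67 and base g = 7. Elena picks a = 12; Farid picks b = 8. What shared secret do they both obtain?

Elena sends A = g^a mod p = 7^12 mod 67.
7^1 ≡ 7 (mod 67)
7^2 = (7^1)^2 ≡ 7^2 = 49 ≡ 49 (mod 67)
7^4 = (7^2)^2 ≡ 49^2 = 2401 ≡ 56 (mod 67)
7^8 = (7^4)^2 ≡ 56^2 = 3136 ≡ 54 (mod 67)
7^12 = 7^8 · 7^4 ≡ 54 · 56 ≡ 9 (mod 67).
So A = 9. Farid then computes K = A^b mod p = 9^8 mod 67.
9^1 ≡ 9 (mod 67)
9^2 = (9^1)^2 ≡ 9^2 = 81 ≡ 14 (mod 67)
9^4 = (9^2)^2 ≡ 14^2 = 196 ≡ 62 (mod 67)
9^8 = (9^4)^2 ≡ 62^2 = 3844 ≡ 25 (mod 67)

25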